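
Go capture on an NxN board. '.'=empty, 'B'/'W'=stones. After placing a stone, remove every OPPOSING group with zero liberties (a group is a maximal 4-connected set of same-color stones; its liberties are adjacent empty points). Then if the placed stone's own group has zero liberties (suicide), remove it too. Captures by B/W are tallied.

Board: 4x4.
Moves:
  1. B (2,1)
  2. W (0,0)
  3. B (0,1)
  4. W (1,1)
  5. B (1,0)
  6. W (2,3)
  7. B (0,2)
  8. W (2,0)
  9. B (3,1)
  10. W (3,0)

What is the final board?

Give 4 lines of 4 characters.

Move 1: B@(2,1) -> caps B=0 W=0
Move 2: W@(0,0) -> caps B=0 W=0
Move 3: B@(0,1) -> caps B=0 W=0
Move 4: W@(1,1) -> caps B=0 W=0
Move 5: B@(1,0) -> caps B=1 W=0
Move 6: W@(2,3) -> caps B=1 W=0
Move 7: B@(0,2) -> caps B=1 W=0
Move 8: W@(2,0) -> caps B=1 W=0
Move 9: B@(3,1) -> caps B=1 W=0
Move 10: W@(3,0) -> caps B=1 W=0

Answer: .BB.
BW..
.B.W
.B..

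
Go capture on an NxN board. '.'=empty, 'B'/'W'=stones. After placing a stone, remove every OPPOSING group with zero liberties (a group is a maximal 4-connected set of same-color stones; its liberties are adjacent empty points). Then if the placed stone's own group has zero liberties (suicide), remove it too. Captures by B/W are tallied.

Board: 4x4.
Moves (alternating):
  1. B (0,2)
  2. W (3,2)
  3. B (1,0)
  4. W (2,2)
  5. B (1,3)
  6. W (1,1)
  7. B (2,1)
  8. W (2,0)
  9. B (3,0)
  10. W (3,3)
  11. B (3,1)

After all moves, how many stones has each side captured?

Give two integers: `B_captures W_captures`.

Answer: 1 0

Derivation:
Move 1: B@(0,2) -> caps B=0 W=0
Move 2: W@(3,2) -> caps B=0 W=0
Move 3: B@(1,0) -> caps B=0 W=0
Move 4: W@(2,2) -> caps B=0 W=0
Move 5: B@(1,3) -> caps B=0 W=0
Move 6: W@(1,1) -> caps B=0 W=0
Move 7: B@(2,1) -> caps B=0 W=0
Move 8: W@(2,0) -> caps B=0 W=0
Move 9: B@(3,0) -> caps B=1 W=0
Move 10: W@(3,3) -> caps B=1 W=0
Move 11: B@(3,1) -> caps B=1 W=0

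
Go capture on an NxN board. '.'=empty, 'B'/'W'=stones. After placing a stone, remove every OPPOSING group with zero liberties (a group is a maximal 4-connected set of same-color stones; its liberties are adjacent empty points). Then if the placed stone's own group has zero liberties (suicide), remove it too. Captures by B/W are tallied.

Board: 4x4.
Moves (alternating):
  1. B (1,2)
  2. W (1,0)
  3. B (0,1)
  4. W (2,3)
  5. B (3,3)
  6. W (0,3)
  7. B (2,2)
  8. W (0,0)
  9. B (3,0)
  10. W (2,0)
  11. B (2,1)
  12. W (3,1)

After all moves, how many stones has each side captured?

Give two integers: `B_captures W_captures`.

Answer: 0 1

Derivation:
Move 1: B@(1,2) -> caps B=0 W=0
Move 2: W@(1,0) -> caps B=0 W=0
Move 3: B@(0,1) -> caps B=0 W=0
Move 4: W@(2,3) -> caps B=0 W=0
Move 5: B@(3,3) -> caps B=0 W=0
Move 6: W@(0,3) -> caps B=0 W=0
Move 7: B@(2,2) -> caps B=0 W=0
Move 8: W@(0,0) -> caps B=0 W=0
Move 9: B@(3,0) -> caps B=0 W=0
Move 10: W@(2,0) -> caps B=0 W=0
Move 11: B@(2,1) -> caps B=0 W=0
Move 12: W@(3,1) -> caps B=0 W=1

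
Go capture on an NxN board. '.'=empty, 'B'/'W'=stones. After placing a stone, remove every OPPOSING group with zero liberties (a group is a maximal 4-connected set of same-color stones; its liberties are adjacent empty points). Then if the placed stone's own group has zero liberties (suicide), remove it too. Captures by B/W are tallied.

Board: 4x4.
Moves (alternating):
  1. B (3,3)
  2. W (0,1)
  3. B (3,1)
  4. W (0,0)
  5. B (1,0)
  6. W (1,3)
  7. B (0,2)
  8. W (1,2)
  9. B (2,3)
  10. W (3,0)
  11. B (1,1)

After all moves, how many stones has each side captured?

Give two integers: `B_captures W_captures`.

Answer: 2 0

Derivation:
Move 1: B@(3,3) -> caps B=0 W=0
Move 2: W@(0,1) -> caps B=0 W=0
Move 3: B@(3,1) -> caps B=0 W=0
Move 4: W@(0,0) -> caps B=0 W=0
Move 5: B@(1,0) -> caps B=0 W=0
Move 6: W@(1,3) -> caps B=0 W=0
Move 7: B@(0,2) -> caps B=0 W=0
Move 8: W@(1,2) -> caps B=0 W=0
Move 9: B@(2,3) -> caps B=0 W=0
Move 10: W@(3,0) -> caps B=0 W=0
Move 11: B@(1,1) -> caps B=2 W=0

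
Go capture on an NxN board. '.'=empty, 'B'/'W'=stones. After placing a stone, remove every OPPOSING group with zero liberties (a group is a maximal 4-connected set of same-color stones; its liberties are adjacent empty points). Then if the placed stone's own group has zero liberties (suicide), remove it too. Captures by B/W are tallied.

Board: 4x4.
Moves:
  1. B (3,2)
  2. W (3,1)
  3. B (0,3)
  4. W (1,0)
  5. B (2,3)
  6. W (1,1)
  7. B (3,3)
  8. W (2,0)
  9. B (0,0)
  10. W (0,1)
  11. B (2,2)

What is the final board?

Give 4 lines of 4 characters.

Answer: .W.B
WW..
W.BB
.WBB

Derivation:
Move 1: B@(3,2) -> caps B=0 W=0
Move 2: W@(3,1) -> caps B=0 W=0
Move 3: B@(0,3) -> caps B=0 W=0
Move 4: W@(1,0) -> caps B=0 W=0
Move 5: B@(2,3) -> caps B=0 W=0
Move 6: W@(1,1) -> caps B=0 W=0
Move 7: B@(3,3) -> caps B=0 W=0
Move 8: W@(2,0) -> caps B=0 W=0
Move 9: B@(0,0) -> caps B=0 W=0
Move 10: W@(0,1) -> caps B=0 W=1
Move 11: B@(2,2) -> caps B=0 W=1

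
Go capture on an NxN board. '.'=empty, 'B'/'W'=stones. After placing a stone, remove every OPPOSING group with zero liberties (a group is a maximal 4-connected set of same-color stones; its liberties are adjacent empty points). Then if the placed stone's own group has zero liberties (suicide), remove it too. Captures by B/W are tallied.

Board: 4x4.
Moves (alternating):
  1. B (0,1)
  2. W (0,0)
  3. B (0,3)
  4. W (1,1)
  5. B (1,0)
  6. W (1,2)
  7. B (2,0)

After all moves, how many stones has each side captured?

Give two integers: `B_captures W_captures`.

Answer: 1 0

Derivation:
Move 1: B@(0,1) -> caps B=0 W=0
Move 2: W@(0,0) -> caps B=0 W=0
Move 3: B@(0,3) -> caps B=0 W=0
Move 4: W@(1,1) -> caps B=0 W=0
Move 5: B@(1,0) -> caps B=1 W=0
Move 6: W@(1,2) -> caps B=1 W=0
Move 7: B@(2,0) -> caps B=1 W=0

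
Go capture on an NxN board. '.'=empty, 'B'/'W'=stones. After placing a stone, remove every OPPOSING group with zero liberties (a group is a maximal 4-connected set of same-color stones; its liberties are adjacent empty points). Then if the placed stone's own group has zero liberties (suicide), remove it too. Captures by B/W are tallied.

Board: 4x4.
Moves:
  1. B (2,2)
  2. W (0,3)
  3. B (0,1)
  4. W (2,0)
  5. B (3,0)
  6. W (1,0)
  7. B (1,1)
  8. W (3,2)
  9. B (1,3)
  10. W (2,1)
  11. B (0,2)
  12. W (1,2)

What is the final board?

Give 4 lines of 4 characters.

Answer: .BB.
WB.B
WWB.
B.W.

Derivation:
Move 1: B@(2,2) -> caps B=0 W=0
Move 2: W@(0,3) -> caps B=0 W=0
Move 3: B@(0,1) -> caps B=0 W=0
Move 4: W@(2,0) -> caps B=0 W=0
Move 5: B@(3,0) -> caps B=0 W=0
Move 6: W@(1,0) -> caps B=0 W=0
Move 7: B@(1,1) -> caps B=0 W=0
Move 8: W@(3,2) -> caps B=0 W=0
Move 9: B@(1,3) -> caps B=0 W=0
Move 10: W@(2,1) -> caps B=0 W=0
Move 11: B@(0,2) -> caps B=1 W=0
Move 12: W@(1,2) -> caps B=1 W=0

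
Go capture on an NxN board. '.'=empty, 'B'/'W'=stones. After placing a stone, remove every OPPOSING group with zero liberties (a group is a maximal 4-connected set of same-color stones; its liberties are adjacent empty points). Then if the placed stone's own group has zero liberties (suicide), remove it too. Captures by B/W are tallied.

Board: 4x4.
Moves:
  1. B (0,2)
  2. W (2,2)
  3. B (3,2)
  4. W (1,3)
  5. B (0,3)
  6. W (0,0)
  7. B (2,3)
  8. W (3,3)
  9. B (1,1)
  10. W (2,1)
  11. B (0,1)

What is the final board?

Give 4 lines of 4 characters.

Move 1: B@(0,2) -> caps B=0 W=0
Move 2: W@(2,2) -> caps B=0 W=0
Move 3: B@(3,2) -> caps B=0 W=0
Move 4: W@(1,3) -> caps B=0 W=0
Move 5: B@(0,3) -> caps B=0 W=0
Move 6: W@(0,0) -> caps B=0 W=0
Move 7: B@(2,3) -> caps B=0 W=0
Move 8: W@(3,3) -> caps B=0 W=1
Move 9: B@(1,1) -> caps B=0 W=1
Move 10: W@(2,1) -> caps B=0 W=1
Move 11: B@(0,1) -> caps B=0 W=1

Answer: WBBB
.B.W
.WW.
..BW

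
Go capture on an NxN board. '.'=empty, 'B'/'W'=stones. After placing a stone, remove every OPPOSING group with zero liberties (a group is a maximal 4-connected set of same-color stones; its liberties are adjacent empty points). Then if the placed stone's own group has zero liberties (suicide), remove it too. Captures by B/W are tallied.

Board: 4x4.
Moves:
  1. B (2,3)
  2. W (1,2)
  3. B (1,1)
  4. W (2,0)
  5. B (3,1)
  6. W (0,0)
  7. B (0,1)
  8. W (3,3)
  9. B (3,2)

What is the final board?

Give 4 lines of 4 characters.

Answer: WB..
.BW.
W..B
.BB.

Derivation:
Move 1: B@(2,3) -> caps B=0 W=0
Move 2: W@(1,2) -> caps B=0 W=0
Move 3: B@(1,1) -> caps B=0 W=0
Move 4: W@(2,0) -> caps B=0 W=0
Move 5: B@(3,1) -> caps B=0 W=0
Move 6: W@(0,0) -> caps B=0 W=0
Move 7: B@(0,1) -> caps B=0 W=0
Move 8: W@(3,3) -> caps B=0 W=0
Move 9: B@(3,2) -> caps B=1 W=0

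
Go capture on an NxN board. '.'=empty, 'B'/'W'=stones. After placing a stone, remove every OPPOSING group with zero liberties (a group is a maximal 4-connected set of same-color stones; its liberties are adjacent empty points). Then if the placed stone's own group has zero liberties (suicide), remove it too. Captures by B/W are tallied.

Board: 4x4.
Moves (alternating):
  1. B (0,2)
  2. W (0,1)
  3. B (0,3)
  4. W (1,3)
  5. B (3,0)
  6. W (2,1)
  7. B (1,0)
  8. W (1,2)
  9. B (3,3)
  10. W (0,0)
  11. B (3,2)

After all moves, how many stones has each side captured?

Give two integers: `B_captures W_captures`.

Move 1: B@(0,2) -> caps B=0 W=0
Move 2: W@(0,1) -> caps B=0 W=0
Move 3: B@(0,3) -> caps B=0 W=0
Move 4: W@(1,3) -> caps B=0 W=0
Move 5: B@(3,0) -> caps B=0 W=0
Move 6: W@(2,1) -> caps B=0 W=0
Move 7: B@(1,0) -> caps B=0 W=0
Move 8: W@(1,2) -> caps B=0 W=2
Move 9: B@(3,3) -> caps B=0 W=2
Move 10: W@(0,0) -> caps B=0 W=2
Move 11: B@(3,2) -> caps B=0 W=2

Answer: 0 2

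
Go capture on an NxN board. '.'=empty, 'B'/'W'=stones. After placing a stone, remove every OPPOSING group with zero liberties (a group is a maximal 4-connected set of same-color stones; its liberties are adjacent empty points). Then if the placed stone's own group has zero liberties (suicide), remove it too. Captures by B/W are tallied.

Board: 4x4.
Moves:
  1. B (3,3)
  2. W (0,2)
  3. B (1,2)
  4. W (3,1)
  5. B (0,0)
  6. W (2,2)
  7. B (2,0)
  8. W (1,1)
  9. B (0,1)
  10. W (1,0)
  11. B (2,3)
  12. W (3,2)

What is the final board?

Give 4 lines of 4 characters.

Answer: ..W.
WWB.
B.WB
.WWB

Derivation:
Move 1: B@(3,3) -> caps B=0 W=0
Move 2: W@(0,2) -> caps B=0 W=0
Move 3: B@(1,2) -> caps B=0 W=0
Move 4: W@(3,1) -> caps B=0 W=0
Move 5: B@(0,0) -> caps B=0 W=0
Move 6: W@(2,2) -> caps B=0 W=0
Move 7: B@(2,0) -> caps B=0 W=0
Move 8: W@(1,1) -> caps B=0 W=0
Move 9: B@(0,1) -> caps B=0 W=0
Move 10: W@(1,0) -> caps B=0 W=2
Move 11: B@(2,3) -> caps B=0 W=2
Move 12: W@(3,2) -> caps B=0 W=2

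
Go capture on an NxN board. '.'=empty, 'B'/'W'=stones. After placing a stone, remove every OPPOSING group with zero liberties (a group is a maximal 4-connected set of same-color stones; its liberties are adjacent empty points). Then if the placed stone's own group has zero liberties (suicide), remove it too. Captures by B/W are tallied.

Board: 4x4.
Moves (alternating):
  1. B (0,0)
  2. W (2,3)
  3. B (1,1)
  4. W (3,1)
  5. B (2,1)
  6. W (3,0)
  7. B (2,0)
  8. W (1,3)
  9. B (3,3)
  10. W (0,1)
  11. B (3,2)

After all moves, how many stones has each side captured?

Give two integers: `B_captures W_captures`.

Answer: 2 0

Derivation:
Move 1: B@(0,0) -> caps B=0 W=0
Move 2: W@(2,3) -> caps B=0 W=0
Move 3: B@(1,1) -> caps B=0 W=0
Move 4: W@(3,1) -> caps B=0 W=0
Move 5: B@(2,1) -> caps B=0 W=0
Move 6: W@(3,0) -> caps B=0 W=0
Move 7: B@(2,0) -> caps B=0 W=0
Move 8: W@(1,3) -> caps B=0 W=0
Move 9: B@(3,3) -> caps B=0 W=0
Move 10: W@(0,1) -> caps B=0 W=0
Move 11: B@(3,2) -> caps B=2 W=0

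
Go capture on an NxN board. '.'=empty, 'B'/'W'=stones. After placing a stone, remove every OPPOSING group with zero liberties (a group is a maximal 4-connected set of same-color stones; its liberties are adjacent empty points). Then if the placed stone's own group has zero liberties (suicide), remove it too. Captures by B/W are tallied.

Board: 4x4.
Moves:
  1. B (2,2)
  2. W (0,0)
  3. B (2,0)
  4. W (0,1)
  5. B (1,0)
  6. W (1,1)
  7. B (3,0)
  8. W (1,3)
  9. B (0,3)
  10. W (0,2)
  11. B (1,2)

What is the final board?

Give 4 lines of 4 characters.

Answer: WWW.
BWBW
B.B.
B...

Derivation:
Move 1: B@(2,2) -> caps B=0 W=0
Move 2: W@(0,0) -> caps B=0 W=0
Move 3: B@(2,0) -> caps B=0 W=0
Move 4: W@(0,1) -> caps B=0 W=0
Move 5: B@(1,0) -> caps B=0 W=0
Move 6: W@(1,1) -> caps B=0 W=0
Move 7: B@(3,0) -> caps B=0 W=0
Move 8: W@(1,3) -> caps B=0 W=0
Move 9: B@(0,3) -> caps B=0 W=0
Move 10: W@(0,2) -> caps B=0 W=1
Move 11: B@(1,2) -> caps B=0 W=1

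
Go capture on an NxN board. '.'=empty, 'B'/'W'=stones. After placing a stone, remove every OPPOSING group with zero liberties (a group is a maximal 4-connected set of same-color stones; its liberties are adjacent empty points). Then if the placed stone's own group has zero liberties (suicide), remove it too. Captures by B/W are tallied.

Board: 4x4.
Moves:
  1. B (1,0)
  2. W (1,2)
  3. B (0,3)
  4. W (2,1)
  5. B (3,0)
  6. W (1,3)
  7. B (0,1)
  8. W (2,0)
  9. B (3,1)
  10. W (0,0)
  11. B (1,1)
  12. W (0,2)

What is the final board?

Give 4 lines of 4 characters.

Move 1: B@(1,0) -> caps B=0 W=0
Move 2: W@(1,2) -> caps B=0 W=0
Move 3: B@(0,3) -> caps B=0 W=0
Move 4: W@(2,1) -> caps B=0 W=0
Move 5: B@(3,0) -> caps B=0 W=0
Move 6: W@(1,3) -> caps B=0 W=0
Move 7: B@(0,1) -> caps B=0 W=0
Move 8: W@(2,0) -> caps B=0 W=0
Move 9: B@(3,1) -> caps B=0 W=0
Move 10: W@(0,0) -> caps B=0 W=0
Move 11: B@(1,1) -> caps B=0 W=0
Move 12: W@(0,2) -> caps B=0 W=1

Answer: .BW.
BBWW
WW..
BB..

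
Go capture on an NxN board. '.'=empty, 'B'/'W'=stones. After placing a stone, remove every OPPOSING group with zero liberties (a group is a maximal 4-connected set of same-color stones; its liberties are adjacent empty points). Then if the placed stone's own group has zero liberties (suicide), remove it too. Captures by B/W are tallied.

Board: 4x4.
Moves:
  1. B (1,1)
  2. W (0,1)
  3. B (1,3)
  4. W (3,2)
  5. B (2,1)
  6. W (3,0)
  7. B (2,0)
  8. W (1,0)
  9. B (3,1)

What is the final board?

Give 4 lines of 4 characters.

Answer: .W..
WB.B
BB..
.BW.

Derivation:
Move 1: B@(1,1) -> caps B=0 W=0
Move 2: W@(0,1) -> caps B=0 W=0
Move 3: B@(1,3) -> caps B=0 W=0
Move 4: W@(3,2) -> caps B=0 W=0
Move 5: B@(2,1) -> caps B=0 W=0
Move 6: W@(3,0) -> caps B=0 W=0
Move 7: B@(2,0) -> caps B=0 W=0
Move 8: W@(1,0) -> caps B=0 W=0
Move 9: B@(3,1) -> caps B=1 W=0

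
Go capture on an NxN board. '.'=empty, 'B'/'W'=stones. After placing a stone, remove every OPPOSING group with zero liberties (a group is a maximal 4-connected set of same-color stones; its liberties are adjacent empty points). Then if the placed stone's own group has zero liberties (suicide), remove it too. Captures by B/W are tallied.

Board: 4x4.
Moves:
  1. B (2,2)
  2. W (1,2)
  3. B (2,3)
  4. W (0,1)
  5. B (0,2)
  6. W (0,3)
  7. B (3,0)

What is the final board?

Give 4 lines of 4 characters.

Answer: .W.W
..W.
..BB
B...

Derivation:
Move 1: B@(2,2) -> caps B=0 W=0
Move 2: W@(1,2) -> caps B=0 W=0
Move 3: B@(2,3) -> caps B=0 W=0
Move 4: W@(0,1) -> caps B=0 W=0
Move 5: B@(0,2) -> caps B=0 W=0
Move 6: W@(0,3) -> caps B=0 W=1
Move 7: B@(3,0) -> caps B=0 W=1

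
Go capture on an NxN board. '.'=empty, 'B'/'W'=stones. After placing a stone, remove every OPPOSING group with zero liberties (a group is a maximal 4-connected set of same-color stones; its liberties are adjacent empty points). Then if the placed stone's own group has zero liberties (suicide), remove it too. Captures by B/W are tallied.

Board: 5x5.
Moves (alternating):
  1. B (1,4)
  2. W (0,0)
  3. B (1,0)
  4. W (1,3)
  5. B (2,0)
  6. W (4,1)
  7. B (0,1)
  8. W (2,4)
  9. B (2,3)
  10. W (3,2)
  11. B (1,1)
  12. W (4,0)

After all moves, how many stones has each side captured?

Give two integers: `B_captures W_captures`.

Move 1: B@(1,4) -> caps B=0 W=0
Move 2: W@(0,0) -> caps B=0 W=0
Move 3: B@(1,0) -> caps B=0 W=0
Move 4: W@(1,3) -> caps B=0 W=0
Move 5: B@(2,0) -> caps B=0 W=0
Move 6: W@(4,1) -> caps B=0 W=0
Move 7: B@(0,1) -> caps B=1 W=0
Move 8: W@(2,4) -> caps B=1 W=0
Move 9: B@(2,3) -> caps B=1 W=0
Move 10: W@(3,2) -> caps B=1 W=0
Move 11: B@(1,1) -> caps B=1 W=0
Move 12: W@(4,0) -> caps B=1 W=0

Answer: 1 0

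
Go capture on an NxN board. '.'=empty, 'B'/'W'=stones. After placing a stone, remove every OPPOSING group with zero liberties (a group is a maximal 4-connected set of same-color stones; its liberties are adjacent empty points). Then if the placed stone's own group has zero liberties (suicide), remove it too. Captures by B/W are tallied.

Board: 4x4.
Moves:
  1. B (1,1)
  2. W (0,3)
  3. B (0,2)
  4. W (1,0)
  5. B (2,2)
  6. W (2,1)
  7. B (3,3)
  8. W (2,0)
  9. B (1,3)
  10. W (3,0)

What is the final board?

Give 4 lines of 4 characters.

Move 1: B@(1,1) -> caps B=0 W=0
Move 2: W@(0,3) -> caps B=0 W=0
Move 3: B@(0,2) -> caps B=0 W=0
Move 4: W@(1,0) -> caps B=0 W=0
Move 5: B@(2,2) -> caps B=0 W=0
Move 6: W@(2,1) -> caps B=0 W=0
Move 7: B@(3,3) -> caps B=0 W=0
Move 8: W@(2,0) -> caps B=0 W=0
Move 9: B@(1,3) -> caps B=1 W=0
Move 10: W@(3,0) -> caps B=1 W=0

Answer: ..B.
WB.B
WWB.
W..B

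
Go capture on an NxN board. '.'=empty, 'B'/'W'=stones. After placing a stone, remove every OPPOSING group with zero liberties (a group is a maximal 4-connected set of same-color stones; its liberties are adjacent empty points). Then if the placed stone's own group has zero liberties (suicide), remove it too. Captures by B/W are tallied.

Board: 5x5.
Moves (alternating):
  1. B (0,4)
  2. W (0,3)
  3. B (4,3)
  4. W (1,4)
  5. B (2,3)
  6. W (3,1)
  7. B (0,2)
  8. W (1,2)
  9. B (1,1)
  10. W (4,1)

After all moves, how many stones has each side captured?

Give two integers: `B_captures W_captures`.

Move 1: B@(0,4) -> caps B=0 W=0
Move 2: W@(0,3) -> caps B=0 W=0
Move 3: B@(4,3) -> caps B=0 W=0
Move 4: W@(1,4) -> caps B=0 W=1
Move 5: B@(2,3) -> caps B=0 W=1
Move 6: W@(3,1) -> caps B=0 W=1
Move 7: B@(0,2) -> caps B=0 W=1
Move 8: W@(1,2) -> caps B=0 W=1
Move 9: B@(1,1) -> caps B=0 W=1
Move 10: W@(4,1) -> caps B=0 W=1

Answer: 0 1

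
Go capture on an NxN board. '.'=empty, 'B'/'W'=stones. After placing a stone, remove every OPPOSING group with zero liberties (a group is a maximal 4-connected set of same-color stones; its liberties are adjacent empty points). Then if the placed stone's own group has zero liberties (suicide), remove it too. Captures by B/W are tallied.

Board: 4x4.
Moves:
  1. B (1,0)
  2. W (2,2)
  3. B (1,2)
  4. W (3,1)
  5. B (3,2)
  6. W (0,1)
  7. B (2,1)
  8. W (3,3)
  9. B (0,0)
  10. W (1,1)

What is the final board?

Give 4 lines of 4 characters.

Move 1: B@(1,0) -> caps B=0 W=0
Move 2: W@(2,2) -> caps B=0 W=0
Move 3: B@(1,2) -> caps B=0 W=0
Move 4: W@(3,1) -> caps B=0 W=0
Move 5: B@(3,2) -> caps B=0 W=0
Move 6: W@(0,1) -> caps B=0 W=0
Move 7: B@(2,1) -> caps B=0 W=0
Move 8: W@(3,3) -> caps B=0 W=1
Move 9: B@(0,0) -> caps B=0 W=1
Move 10: W@(1,1) -> caps B=0 W=1

Answer: BW..
BWB.
.BW.
.W.W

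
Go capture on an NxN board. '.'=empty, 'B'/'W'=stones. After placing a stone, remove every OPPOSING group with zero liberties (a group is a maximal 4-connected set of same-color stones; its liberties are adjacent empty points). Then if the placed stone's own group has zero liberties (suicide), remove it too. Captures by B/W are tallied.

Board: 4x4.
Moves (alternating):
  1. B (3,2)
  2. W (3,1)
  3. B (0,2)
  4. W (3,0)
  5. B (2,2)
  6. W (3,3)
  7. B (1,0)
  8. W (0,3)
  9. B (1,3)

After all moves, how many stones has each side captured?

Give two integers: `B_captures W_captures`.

Move 1: B@(3,2) -> caps B=0 W=0
Move 2: W@(3,1) -> caps B=0 W=0
Move 3: B@(0,2) -> caps B=0 W=0
Move 4: W@(3,0) -> caps B=0 W=0
Move 5: B@(2,2) -> caps B=0 W=0
Move 6: W@(3,3) -> caps B=0 W=0
Move 7: B@(1,0) -> caps B=0 W=0
Move 8: W@(0,3) -> caps B=0 W=0
Move 9: B@(1,3) -> caps B=1 W=0

Answer: 1 0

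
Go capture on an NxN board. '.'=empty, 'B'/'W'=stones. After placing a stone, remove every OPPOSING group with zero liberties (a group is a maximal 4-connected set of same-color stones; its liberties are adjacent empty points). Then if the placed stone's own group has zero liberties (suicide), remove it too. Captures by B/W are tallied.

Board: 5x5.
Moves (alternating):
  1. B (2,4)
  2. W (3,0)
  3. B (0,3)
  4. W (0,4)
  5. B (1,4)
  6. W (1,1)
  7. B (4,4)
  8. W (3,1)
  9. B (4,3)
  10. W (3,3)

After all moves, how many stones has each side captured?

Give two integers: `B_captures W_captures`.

Answer: 1 0

Derivation:
Move 1: B@(2,4) -> caps B=0 W=0
Move 2: W@(3,0) -> caps B=0 W=0
Move 3: B@(0,3) -> caps B=0 W=0
Move 4: W@(0,4) -> caps B=0 W=0
Move 5: B@(1,4) -> caps B=1 W=0
Move 6: W@(1,1) -> caps B=1 W=0
Move 7: B@(4,4) -> caps B=1 W=0
Move 8: W@(3,1) -> caps B=1 W=0
Move 9: B@(4,3) -> caps B=1 W=0
Move 10: W@(3,3) -> caps B=1 W=0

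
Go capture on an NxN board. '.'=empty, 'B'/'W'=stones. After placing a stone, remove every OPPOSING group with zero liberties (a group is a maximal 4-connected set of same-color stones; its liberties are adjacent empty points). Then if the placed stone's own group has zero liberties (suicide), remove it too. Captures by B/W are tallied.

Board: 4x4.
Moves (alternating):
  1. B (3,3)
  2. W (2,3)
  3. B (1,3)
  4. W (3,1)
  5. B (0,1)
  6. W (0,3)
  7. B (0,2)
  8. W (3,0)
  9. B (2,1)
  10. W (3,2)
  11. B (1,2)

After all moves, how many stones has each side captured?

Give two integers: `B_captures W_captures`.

Move 1: B@(3,3) -> caps B=0 W=0
Move 2: W@(2,3) -> caps B=0 W=0
Move 3: B@(1,3) -> caps B=0 W=0
Move 4: W@(3,1) -> caps B=0 W=0
Move 5: B@(0,1) -> caps B=0 W=0
Move 6: W@(0,3) -> caps B=0 W=0
Move 7: B@(0,2) -> caps B=1 W=0
Move 8: W@(3,0) -> caps B=1 W=0
Move 9: B@(2,1) -> caps B=1 W=0
Move 10: W@(3,2) -> caps B=1 W=1
Move 11: B@(1,2) -> caps B=1 W=1

Answer: 1 1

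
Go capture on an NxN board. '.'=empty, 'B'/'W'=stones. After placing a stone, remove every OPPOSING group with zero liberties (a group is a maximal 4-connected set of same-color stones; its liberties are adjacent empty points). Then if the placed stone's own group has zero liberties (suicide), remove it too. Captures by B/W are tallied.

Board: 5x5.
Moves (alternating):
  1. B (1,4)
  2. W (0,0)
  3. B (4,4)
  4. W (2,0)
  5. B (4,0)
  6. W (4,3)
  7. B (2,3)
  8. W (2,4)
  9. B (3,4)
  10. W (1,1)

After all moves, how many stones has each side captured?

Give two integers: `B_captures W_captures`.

Answer: 1 0

Derivation:
Move 1: B@(1,4) -> caps B=0 W=0
Move 2: W@(0,0) -> caps B=0 W=0
Move 3: B@(4,4) -> caps B=0 W=0
Move 4: W@(2,0) -> caps B=0 W=0
Move 5: B@(4,0) -> caps B=0 W=0
Move 6: W@(4,3) -> caps B=0 W=0
Move 7: B@(2,3) -> caps B=0 W=0
Move 8: W@(2,4) -> caps B=0 W=0
Move 9: B@(3,4) -> caps B=1 W=0
Move 10: W@(1,1) -> caps B=1 W=0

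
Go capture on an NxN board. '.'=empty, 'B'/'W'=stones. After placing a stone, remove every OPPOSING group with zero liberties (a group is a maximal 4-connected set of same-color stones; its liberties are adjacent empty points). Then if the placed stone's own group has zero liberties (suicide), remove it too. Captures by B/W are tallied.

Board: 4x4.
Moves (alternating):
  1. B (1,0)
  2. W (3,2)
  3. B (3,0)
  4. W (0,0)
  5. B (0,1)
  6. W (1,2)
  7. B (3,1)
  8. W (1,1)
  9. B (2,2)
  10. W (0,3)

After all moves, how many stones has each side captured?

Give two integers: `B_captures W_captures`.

Answer: 1 0

Derivation:
Move 1: B@(1,0) -> caps B=0 W=0
Move 2: W@(3,2) -> caps B=0 W=0
Move 3: B@(3,0) -> caps B=0 W=0
Move 4: W@(0,0) -> caps B=0 W=0
Move 5: B@(0,1) -> caps B=1 W=0
Move 6: W@(1,2) -> caps B=1 W=0
Move 7: B@(3,1) -> caps B=1 W=0
Move 8: W@(1,1) -> caps B=1 W=0
Move 9: B@(2,2) -> caps B=1 W=0
Move 10: W@(0,3) -> caps B=1 W=0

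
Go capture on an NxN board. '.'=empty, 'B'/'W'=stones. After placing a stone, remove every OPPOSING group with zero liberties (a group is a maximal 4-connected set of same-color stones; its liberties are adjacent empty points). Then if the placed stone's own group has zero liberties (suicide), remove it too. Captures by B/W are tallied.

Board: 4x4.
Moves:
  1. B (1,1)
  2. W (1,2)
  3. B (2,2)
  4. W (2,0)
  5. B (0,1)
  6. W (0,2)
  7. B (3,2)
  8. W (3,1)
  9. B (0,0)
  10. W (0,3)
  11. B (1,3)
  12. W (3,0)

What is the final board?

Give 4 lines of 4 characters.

Answer: BB..
.B.B
W.B.
WWB.

Derivation:
Move 1: B@(1,1) -> caps B=0 W=0
Move 2: W@(1,2) -> caps B=0 W=0
Move 3: B@(2,2) -> caps B=0 W=0
Move 4: W@(2,0) -> caps B=0 W=0
Move 5: B@(0,1) -> caps B=0 W=0
Move 6: W@(0,2) -> caps B=0 W=0
Move 7: B@(3,2) -> caps B=0 W=0
Move 8: W@(3,1) -> caps B=0 W=0
Move 9: B@(0,0) -> caps B=0 W=0
Move 10: W@(0,3) -> caps B=0 W=0
Move 11: B@(1,3) -> caps B=3 W=0
Move 12: W@(3,0) -> caps B=3 W=0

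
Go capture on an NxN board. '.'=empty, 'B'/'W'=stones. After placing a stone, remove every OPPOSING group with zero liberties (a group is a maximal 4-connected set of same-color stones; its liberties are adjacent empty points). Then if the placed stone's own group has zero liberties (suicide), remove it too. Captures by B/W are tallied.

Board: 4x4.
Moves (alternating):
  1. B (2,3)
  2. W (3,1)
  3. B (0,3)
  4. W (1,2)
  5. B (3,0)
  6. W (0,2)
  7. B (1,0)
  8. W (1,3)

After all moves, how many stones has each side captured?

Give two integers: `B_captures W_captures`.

Answer: 0 1

Derivation:
Move 1: B@(2,3) -> caps B=0 W=0
Move 2: W@(3,1) -> caps B=0 W=0
Move 3: B@(0,3) -> caps B=0 W=0
Move 4: W@(1,2) -> caps B=0 W=0
Move 5: B@(3,0) -> caps B=0 W=0
Move 6: W@(0,2) -> caps B=0 W=0
Move 7: B@(1,0) -> caps B=0 W=0
Move 8: W@(1,3) -> caps B=0 W=1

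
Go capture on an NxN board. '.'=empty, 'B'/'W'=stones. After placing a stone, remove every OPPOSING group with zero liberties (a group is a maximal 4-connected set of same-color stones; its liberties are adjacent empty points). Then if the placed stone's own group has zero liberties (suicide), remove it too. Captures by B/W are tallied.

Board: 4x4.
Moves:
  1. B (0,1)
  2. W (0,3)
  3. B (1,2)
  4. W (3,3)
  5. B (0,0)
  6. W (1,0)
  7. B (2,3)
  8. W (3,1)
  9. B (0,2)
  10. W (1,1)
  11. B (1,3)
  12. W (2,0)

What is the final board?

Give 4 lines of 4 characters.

Answer: BBB.
WWBB
W..B
.W.W

Derivation:
Move 1: B@(0,1) -> caps B=0 W=0
Move 2: W@(0,3) -> caps B=0 W=0
Move 3: B@(1,2) -> caps B=0 W=0
Move 4: W@(3,3) -> caps B=0 W=0
Move 5: B@(0,0) -> caps B=0 W=0
Move 6: W@(1,0) -> caps B=0 W=0
Move 7: B@(2,3) -> caps B=0 W=0
Move 8: W@(3,1) -> caps B=0 W=0
Move 9: B@(0,2) -> caps B=0 W=0
Move 10: W@(1,1) -> caps B=0 W=0
Move 11: B@(1,3) -> caps B=1 W=0
Move 12: W@(2,0) -> caps B=1 W=0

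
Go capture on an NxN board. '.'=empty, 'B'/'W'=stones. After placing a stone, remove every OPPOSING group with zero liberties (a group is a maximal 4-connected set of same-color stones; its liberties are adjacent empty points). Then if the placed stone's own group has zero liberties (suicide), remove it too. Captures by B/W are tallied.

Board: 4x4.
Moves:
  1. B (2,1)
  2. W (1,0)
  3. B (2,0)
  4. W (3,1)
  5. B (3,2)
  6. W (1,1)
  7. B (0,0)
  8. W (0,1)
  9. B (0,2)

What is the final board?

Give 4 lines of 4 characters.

Answer: .WB.
WW..
BB..
.WB.

Derivation:
Move 1: B@(2,1) -> caps B=0 W=0
Move 2: W@(1,0) -> caps B=0 W=0
Move 3: B@(2,0) -> caps B=0 W=0
Move 4: W@(3,1) -> caps B=0 W=0
Move 5: B@(3,2) -> caps B=0 W=0
Move 6: W@(1,1) -> caps B=0 W=0
Move 7: B@(0,0) -> caps B=0 W=0
Move 8: W@(0,1) -> caps B=0 W=1
Move 9: B@(0,2) -> caps B=0 W=1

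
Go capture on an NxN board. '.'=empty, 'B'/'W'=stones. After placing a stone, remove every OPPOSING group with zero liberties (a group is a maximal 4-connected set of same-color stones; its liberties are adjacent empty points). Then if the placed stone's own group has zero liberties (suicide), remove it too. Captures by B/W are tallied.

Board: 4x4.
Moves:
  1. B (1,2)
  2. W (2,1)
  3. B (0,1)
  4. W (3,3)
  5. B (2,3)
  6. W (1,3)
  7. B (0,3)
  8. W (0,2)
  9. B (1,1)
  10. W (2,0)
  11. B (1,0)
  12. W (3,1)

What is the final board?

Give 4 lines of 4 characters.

Move 1: B@(1,2) -> caps B=0 W=0
Move 2: W@(2,1) -> caps B=0 W=0
Move 3: B@(0,1) -> caps B=0 W=0
Move 4: W@(3,3) -> caps B=0 W=0
Move 5: B@(2,3) -> caps B=0 W=0
Move 6: W@(1,3) -> caps B=0 W=0
Move 7: B@(0,3) -> caps B=1 W=0
Move 8: W@(0,2) -> caps B=1 W=0
Move 9: B@(1,1) -> caps B=1 W=0
Move 10: W@(2,0) -> caps B=1 W=0
Move 11: B@(1,0) -> caps B=1 W=0
Move 12: W@(3,1) -> caps B=1 W=0

Answer: .B.B
BBB.
WW.B
.W.W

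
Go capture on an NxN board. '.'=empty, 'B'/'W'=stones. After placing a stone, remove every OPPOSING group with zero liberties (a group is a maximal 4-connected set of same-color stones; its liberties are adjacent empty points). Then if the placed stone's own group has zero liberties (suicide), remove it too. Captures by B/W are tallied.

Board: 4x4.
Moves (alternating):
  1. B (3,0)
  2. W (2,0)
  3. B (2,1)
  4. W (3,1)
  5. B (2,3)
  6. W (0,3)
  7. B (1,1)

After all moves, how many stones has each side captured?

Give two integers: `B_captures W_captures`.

Answer: 0 1

Derivation:
Move 1: B@(3,0) -> caps B=0 W=0
Move 2: W@(2,0) -> caps B=0 W=0
Move 3: B@(2,1) -> caps B=0 W=0
Move 4: W@(3,1) -> caps B=0 W=1
Move 5: B@(2,3) -> caps B=0 W=1
Move 6: W@(0,3) -> caps B=0 W=1
Move 7: B@(1,1) -> caps B=0 W=1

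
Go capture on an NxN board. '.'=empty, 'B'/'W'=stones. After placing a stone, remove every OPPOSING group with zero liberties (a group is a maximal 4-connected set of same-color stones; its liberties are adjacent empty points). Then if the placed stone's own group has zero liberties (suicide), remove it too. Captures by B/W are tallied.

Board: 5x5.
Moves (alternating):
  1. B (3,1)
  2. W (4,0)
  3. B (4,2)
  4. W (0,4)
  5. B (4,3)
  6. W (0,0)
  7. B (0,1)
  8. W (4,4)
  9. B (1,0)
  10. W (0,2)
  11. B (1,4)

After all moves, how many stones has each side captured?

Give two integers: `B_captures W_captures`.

Answer: 1 0

Derivation:
Move 1: B@(3,1) -> caps B=0 W=0
Move 2: W@(4,0) -> caps B=0 W=0
Move 3: B@(4,2) -> caps B=0 W=0
Move 4: W@(0,4) -> caps B=0 W=0
Move 5: B@(4,3) -> caps B=0 W=0
Move 6: W@(0,0) -> caps B=0 W=0
Move 7: B@(0,1) -> caps B=0 W=0
Move 8: W@(4,4) -> caps B=0 W=0
Move 9: B@(1,0) -> caps B=1 W=0
Move 10: W@(0,2) -> caps B=1 W=0
Move 11: B@(1,4) -> caps B=1 W=0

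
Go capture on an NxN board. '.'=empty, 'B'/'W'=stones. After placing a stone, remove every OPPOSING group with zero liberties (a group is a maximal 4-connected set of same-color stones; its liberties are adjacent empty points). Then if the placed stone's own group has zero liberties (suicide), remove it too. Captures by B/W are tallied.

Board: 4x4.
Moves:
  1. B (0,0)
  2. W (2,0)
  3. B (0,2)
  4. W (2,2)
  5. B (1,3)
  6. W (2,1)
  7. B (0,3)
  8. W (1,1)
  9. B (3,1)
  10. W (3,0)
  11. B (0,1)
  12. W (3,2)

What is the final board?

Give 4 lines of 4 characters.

Answer: BBBB
.W.B
WWW.
W.W.

Derivation:
Move 1: B@(0,0) -> caps B=0 W=0
Move 2: W@(2,0) -> caps B=0 W=0
Move 3: B@(0,2) -> caps B=0 W=0
Move 4: W@(2,2) -> caps B=0 W=0
Move 5: B@(1,3) -> caps B=0 W=0
Move 6: W@(2,1) -> caps B=0 W=0
Move 7: B@(0,3) -> caps B=0 W=0
Move 8: W@(1,1) -> caps B=0 W=0
Move 9: B@(3,1) -> caps B=0 W=0
Move 10: W@(3,0) -> caps B=0 W=0
Move 11: B@(0,1) -> caps B=0 W=0
Move 12: W@(3,2) -> caps B=0 W=1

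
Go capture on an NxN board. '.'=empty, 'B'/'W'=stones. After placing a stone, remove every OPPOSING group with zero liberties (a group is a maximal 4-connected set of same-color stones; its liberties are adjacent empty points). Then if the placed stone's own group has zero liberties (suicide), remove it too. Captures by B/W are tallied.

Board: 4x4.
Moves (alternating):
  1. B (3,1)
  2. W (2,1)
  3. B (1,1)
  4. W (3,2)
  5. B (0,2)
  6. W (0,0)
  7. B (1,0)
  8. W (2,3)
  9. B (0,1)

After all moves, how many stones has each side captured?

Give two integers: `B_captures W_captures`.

Move 1: B@(3,1) -> caps B=0 W=0
Move 2: W@(2,1) -> caps B=0 W=0
Move 3: B@(1,1) -> caps B=0 W=0
Move 4: W@(3,2) -> caps B=0 W=0
Move 5: B@(0,2) -> caps B=0 W=0
Move 6: W@(0,0) -> caps B=0 W=0
Move 7: B@(1,0) -> caps B=0 W=0
Move 8: W@(2,3) -> caps B=0 W=0
Move 9: B@(0,1) -> caps B=1 W=0

Answer: 1 0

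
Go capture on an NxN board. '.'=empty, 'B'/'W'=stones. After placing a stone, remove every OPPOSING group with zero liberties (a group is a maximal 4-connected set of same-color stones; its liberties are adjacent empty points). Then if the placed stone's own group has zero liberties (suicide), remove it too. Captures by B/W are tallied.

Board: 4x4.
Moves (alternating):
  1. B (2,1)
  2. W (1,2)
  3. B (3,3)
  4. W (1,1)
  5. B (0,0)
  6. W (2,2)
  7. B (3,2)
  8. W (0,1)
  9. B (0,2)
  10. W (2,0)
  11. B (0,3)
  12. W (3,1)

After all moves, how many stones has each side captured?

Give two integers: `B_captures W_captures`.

Move 1: B@(2,1) -> caps B=0 W=0
Move 2: W@(1,2) -> caps B=0 W=0
Move 3: B@(3,3) -> caps B=0 W=0
Move 4: W@(1,1) -> caps B=0 W=0
Move 5: B@(0,0) -> caps B=0 W=0
Move 6: W@(2,2) -> caps B=0 W=0
Move 7: B@(3,2) -> caps B=0 W=0
Move 8: W@(0,1) -> caps B=0 W=0
Move 9: B@(0,2) -> caps B=0 W=0
Move 10: W@(2,0) -> caps B=0 W=0
Move 11: B@(0,3) -> caps B=0 W=0
Move 12: W@(3,1) -> caps B=0 W=1

Answer: 0 1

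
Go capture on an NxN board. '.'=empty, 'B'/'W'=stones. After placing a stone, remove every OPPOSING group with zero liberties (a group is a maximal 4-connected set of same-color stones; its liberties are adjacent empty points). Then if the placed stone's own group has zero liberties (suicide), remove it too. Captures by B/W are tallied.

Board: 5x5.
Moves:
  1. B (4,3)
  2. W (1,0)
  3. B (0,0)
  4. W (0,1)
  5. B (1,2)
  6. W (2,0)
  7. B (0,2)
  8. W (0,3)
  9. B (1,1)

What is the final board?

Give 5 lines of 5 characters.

Answer: .WBW.
WBB..
W....
.....
...B.

Derivation:
Move 1: B@(4,3) -> caps B=0 W=0
Move 2: W@(1,0) -> caps B=0 W=0
Move 3: B@(0,0) -> caps B=0 W=0
Move 4: W@(0,1) -> caps B=0 W=1
Move 5: B@(1,2) -> caps B=0 W=1
Move 6: W@(2,0) -> caps B=0 W=1
Move 7: B@(0,2) -> caps B=0 W=1
Move 8: W@(0,3) -> caps B=0 W=1
Move 9: B@(1,1) -> caps B=0 W=1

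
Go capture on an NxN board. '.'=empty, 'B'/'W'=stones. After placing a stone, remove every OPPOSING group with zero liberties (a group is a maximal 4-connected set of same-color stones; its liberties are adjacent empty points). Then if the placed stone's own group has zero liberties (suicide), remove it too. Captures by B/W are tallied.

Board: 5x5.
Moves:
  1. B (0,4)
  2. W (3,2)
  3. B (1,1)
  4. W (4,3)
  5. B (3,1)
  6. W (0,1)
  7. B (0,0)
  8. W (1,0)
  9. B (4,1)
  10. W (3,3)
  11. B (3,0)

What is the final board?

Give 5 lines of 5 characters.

Move 1: B@(0,4) -> caps B=0 W=0
Move 2: W@(3,2) -> caps B=0 W=0
Move 3: B@(1,1) -> caps B=0 W=0
Move 4: W@(4,3) -> caps B=0 W=0
Move 5: B@(3,1) -> caps B=0 W=0
Move 6: W@(0,1) -> caps B=0 W=0
Move 7: B@(0,0) -> caps B=0 W=0
Move 8: W@(1,0) -> caps B=0 W=1
Move 9: B@(4,1) -> caps B=0 W=1
Move 10: W@(3,3) -> caps B=0 W=1
Move 11: B@(3,0) -> caps B=0 W=1

Answer: .W..B
WB...
.....
BBWW.
.B.W.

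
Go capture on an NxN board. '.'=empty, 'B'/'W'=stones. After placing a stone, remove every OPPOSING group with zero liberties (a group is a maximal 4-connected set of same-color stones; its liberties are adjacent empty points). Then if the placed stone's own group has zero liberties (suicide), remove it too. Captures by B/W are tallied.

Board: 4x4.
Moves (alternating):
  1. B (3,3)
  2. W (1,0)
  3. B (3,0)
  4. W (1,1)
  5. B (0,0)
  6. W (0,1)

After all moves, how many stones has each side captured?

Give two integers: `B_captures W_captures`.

Answer: 0 1

Derivation:
Move 1: B@(3,3) -> caps B=0 W=0
Move 2: W@(1,0) -> caps B=0 W=0
Move 3: B@(3,0) -> caps B=0 W=0
Move 4: W@(1,1) -> caps B=0 W=0
Move 5: B@(0,0) -> caps B=0 W=0
Move 6: W@(0,1) -> caps B=0 W=1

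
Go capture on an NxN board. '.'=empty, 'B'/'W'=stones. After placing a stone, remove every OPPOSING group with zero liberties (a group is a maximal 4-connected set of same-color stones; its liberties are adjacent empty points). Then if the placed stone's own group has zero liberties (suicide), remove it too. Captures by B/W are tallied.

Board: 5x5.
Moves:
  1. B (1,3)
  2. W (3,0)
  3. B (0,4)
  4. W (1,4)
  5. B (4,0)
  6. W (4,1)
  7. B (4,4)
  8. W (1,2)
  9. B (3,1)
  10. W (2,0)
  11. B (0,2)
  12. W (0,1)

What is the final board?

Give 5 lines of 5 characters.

Move 1: B@(1,3) -> caps B=0 W=0
Move 2: W@(3,0) -> caps B=0 W=0
Move 3: B@(0,4) -> caps B=0 W=0
Move 4: W@(1,4) -> caps B=0 W=0
Move 5: B@(4,0) -> caps B=0 W=0
Move 6: W@(4,1) -> caps B=0 W=1
Move 7: B@(4,4) -> caps B=0 W=1
Move 8: W@(1,2) -> caps B=0 W=1
Move 9: B@(3,1) -> caps B=0 W=1
Move 10: W@(2,0) -> caps B=0 W=1
Move 11: B@(0,2) -> caps B=0 W=1
Move 12: W@(0,1) -> caps B=0 W=1

Answer: .WB.B
..WBW
W....
WB...
.W..B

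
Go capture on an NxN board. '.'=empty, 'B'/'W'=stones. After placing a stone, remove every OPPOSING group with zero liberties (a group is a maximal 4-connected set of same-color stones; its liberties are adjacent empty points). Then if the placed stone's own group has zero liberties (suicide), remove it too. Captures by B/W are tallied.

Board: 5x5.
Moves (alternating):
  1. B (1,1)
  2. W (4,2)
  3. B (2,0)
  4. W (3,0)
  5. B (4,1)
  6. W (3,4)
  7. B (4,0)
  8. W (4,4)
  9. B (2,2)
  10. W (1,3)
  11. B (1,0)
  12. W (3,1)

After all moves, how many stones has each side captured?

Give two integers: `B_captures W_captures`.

Answer: 0 2

Derivation:
Move 1: B@(1,1) -> caps B=0 W=0
Move 2: W@(4,2) -> caps B=0 W=0
Move 3: B@(2,0) -> caps B=0 W=0
Move 4: W@(3,0) -> caps B=0 W=0
Move 5: B@(4,1) -> caps B=0 W=0
Move 6: W@(3,4) -> caps B=0 W=0
Move 7: B@(4,0) -> caps B=0 W=0
Move 8: W@(4,4) -> caps B=0 W=0
Move 9: B@(2,2) -> caps B=0 W=0
Move 10: W@(1,3) -> caps B=0 W=0
Move 11: B@(1,0) -> caps B=0 W=0
Move 12: W@(3,1) -> caps B=0 W=2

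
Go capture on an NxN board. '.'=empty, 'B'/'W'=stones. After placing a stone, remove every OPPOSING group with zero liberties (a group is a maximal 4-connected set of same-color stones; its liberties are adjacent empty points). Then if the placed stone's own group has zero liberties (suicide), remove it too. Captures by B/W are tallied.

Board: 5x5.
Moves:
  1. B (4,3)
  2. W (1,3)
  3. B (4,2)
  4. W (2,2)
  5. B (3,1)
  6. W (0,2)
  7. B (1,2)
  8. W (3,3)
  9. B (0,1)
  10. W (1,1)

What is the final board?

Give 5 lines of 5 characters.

Move 1: B@(4,3) -> caps B=0 W=0
Move 2: W@(1,3) -> caps B=0 W=0
Move 3: B@(4,2) -> caps B=0 W=0
Move 4: W@(2,2) -> caps B=0 W=0
Move 5: B@(3,1) -> caps B=0 W=0
Move 6: W@(0,2) -> caps B=0 W=0
Move 7: B@(1,2) -> caps B=0 W=0
Move 8: W@(3,3) -> caps B=0 W=0
Move 9: B@(0,1) -> caps B=0 W=0
Move 10: W@(1,1) -> caps B=0 W=1

Answer: .BW..
.W.W.
..W..
.B.W.
..BB.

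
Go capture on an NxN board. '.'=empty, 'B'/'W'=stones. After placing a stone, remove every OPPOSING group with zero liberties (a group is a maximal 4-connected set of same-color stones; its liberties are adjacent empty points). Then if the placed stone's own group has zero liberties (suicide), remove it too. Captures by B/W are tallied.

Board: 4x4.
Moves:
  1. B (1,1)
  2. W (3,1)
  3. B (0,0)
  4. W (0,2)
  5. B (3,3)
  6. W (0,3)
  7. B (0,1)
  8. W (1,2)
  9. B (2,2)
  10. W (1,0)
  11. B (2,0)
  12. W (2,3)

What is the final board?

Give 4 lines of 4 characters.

Answer: BBWW
.BW.
B.BW
.W.B

Derivation:
Move 1: B@(1,1) -> caps B=0 W=0
Move 2: W@(3,1) -> caps B=0 W=0
Move 3: B@(0,0) -> caps B=0 W=0
Move 4: W@(0,2) -> caps B=0 W=0
Move 5: B@(3,3) -> caps B=0 W=0
Move 6: W@(0,3) -> caps B=0 W=0
Move 7: B@(0,1) -> caps B=0 W=0
Move 8: W@(1,2) -> caps B=0 W=0
Move 9: B@(2,2) -> caps B=0 W=0
Move 10: W@(1,0) -> caps B=0 W=0
Move 11: B@(2,0) -> caps B=1 W=0
Move 12: W@(2,3) -> caps B=1 W=0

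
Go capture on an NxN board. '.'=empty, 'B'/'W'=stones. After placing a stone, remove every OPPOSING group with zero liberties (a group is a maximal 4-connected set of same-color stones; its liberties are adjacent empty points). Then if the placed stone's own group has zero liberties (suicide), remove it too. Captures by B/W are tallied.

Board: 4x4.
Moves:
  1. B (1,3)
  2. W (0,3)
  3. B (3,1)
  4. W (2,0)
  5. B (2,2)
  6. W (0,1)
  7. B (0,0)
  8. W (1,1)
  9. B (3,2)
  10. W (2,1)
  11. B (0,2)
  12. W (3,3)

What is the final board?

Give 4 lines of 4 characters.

Move 1: B@(1,3) -> caps B=0 W=0
Move 2: W@(0,3) -> caps B=0 W=0
Move 3: B@(3,1) -> caps B=0 W=0
Move 4: W@(2,0) -> caps B=0 W=0
Move 5: B@(2,2) -> caps B=0 W=0
Move 6: W@(0,1) -> caps B=0 W=0
Move 7: B@(0,0) -> caps B=0 W=0
Move 8: W@(1,1) -> caps B=0 W=0
Move 9: B@(3,2) -> caps B=0 W=0
Move 10: W@(2,1) -> caps B=0 W=0
Move 11: B@(0,2) -> caps B=1 W=0
Move 12: W@(3,3) -> caps B=1 W=0

Answer: BWB.
.W.B
WWB.
.BBW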